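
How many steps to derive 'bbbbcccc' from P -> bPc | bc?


Derivation: P => bPc => bbPcc => bbbPccc => bbbbcccc
Steps: 4


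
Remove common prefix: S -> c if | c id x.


Common prefix: 'c'
Factored: S -> c S', S' -> if | id x


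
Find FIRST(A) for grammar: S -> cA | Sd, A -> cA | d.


Per alternative of A: FIRST(cA) = {c}; FIRST(d) = {d}
FIRST(A) = {c, d}


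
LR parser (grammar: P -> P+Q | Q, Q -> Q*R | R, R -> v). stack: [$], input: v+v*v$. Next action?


no handle on stack; shift 'v'
Action: shift


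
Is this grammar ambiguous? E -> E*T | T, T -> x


precedence layered via separate nonterminal T: deterministic
Unambiguous


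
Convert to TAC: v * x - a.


Break into single-operator statements:
t1 = v * x
t2 = t1 - a


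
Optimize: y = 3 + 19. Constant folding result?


3 + 19 = 22 at compile time
Optimized: y = 22


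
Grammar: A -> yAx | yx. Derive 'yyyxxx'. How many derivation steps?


Derivation: A => yAx => yyAxx => yyyxxx
Steps: 3


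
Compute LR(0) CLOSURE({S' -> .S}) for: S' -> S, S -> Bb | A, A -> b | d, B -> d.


Start: S' -> .S
For each item with dot before a nonterminal B, add B -> .γ for every B-production
Closure: [S' -> .S, S -> .Bb, S -> .A, B -> .d, A -> .b, A -> .d]


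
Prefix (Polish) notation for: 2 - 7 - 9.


left-to-right (same/higher precedence on left): tree is (- (- 2 7) 9)
Prefix: - - 2 7 9


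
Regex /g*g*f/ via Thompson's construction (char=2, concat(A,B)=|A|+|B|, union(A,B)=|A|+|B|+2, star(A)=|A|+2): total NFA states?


Syntax tree has 3 char leaf(s), 0 union(s), 2 star(s)
chars contribute 3×2 = 6; each union adds +2; each star adds +2
Total: 6 + 0 + 4 = 10 states


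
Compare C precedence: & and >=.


'>=' is relational (level 7); '&' is bitwise AND (level 5)
Higher level binds tighter
'>=' has higher precedence than '&'


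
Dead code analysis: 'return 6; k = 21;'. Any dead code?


statement follows a return and is unreachable
Dead: 'k = 21'


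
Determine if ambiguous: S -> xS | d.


right-linear, alternatives start with distinct terminals 'x' vs 'd': unique leftmost derivation
Unambiguous


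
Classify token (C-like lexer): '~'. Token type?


Pattern: operator symbol
Type: OPERATOR


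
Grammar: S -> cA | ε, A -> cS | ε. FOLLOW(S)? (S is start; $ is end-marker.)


$ ∈ FOLLOW(S). For each A -> αBβ: add FIRST(β)\{ε} to FOLLOW(B); if β nullable, add FOLLOW(A).
FOLLOW(S) = {$}


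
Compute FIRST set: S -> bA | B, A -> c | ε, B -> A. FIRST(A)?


Per alternative of A: FIRST(c) = {c}; FIRST(ε) = {ε}
FIRST(A) = {c, ε}


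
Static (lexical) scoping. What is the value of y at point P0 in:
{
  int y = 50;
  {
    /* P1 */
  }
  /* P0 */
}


y declared in the same block as P0
y = 50


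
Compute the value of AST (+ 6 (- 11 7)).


Evaluate inner: (- 11 7) = 4
Evaluate root: (+ 6 4) = 10
Result: 10


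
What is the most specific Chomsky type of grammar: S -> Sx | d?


Left-linear: every RHS is a terminal or one nonterminal followed by a terminal
Classification: Type 3 (Regular)


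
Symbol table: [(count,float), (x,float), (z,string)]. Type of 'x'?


Lookup 'x' → type float


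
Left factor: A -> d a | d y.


Common prefix: 'd'
Factored: A -> d A', A' -> a | y


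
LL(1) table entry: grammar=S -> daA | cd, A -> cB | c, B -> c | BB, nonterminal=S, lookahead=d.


For [S, d]: 'd' ∈ FIRST(daA)
Entry: S -> daA


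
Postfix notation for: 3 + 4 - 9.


Left to right (same or higher precedence on left)
Postfix: 3 4 + 9 -


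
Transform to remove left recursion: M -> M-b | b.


Left-recursive alternatives: M-b; non-recursive: b
Introduce M': M -> bM', M' -> -bM' | ε


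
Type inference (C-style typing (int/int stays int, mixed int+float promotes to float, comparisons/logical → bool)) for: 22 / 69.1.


Operand types: int / float
Rule: mixed int/float promotes to float; int/int stays int
Result type: float


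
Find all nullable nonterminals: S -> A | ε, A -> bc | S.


A nonterminal is nullable iff some alternative derives ε (directly, or every symbol in it is nullable)
Nullable: {A, S}


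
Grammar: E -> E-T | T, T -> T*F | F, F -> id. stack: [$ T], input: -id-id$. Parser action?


lookahead ∉ {*} so T won't extend; reduce E -> T
Action: reduce (E -> T)


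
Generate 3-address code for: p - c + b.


Break into single-operator statements:
t1 = p - c
t2 = t1 + b


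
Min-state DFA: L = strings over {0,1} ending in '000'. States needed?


Track the longest suffix of input matching a prefix of '000': 4 classes (prefixes of length 0..3)
Minimal DFA: 4 states


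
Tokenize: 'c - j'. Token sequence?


Scan left to right, longest-match per lexeme
Tokens: ID(c), OP(-), ID(j)


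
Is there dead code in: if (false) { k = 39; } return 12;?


condition is constant false, so the whole block is unreachable
Dead: 'if (false) { k = 39; }'


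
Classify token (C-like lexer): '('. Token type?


Pattern: delimiter/punctuation
Type: PUNCTUATION


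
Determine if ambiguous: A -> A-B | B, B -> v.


precedence layered via separate nonterminal B: deterministic
Unambiguous


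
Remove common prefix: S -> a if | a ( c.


Common prefix: 'a'
Factored: S -> a S', S' -> if | ( c


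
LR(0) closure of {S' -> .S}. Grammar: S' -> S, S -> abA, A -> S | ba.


Start: S' -> .S
For each item with dot before a nonterminal B, add B -> .γ for every B-production
Closure: [S' -> .S, S -> .abA]


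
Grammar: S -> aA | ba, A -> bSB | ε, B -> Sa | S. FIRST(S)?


Per alternative of S: FIRST(aA) = {a}; FIRST(ba) = {b}
FIRST(S) = {a, b}


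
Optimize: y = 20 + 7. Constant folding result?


20 + 7 = 27 at compile time
Optimized: y = 27


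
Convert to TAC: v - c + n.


Break into single-operator statements:
t1 = v - c
t2 = t1 + n


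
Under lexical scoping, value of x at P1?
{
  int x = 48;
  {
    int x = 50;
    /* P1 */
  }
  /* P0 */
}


x declared in the same block as P1
x = 50


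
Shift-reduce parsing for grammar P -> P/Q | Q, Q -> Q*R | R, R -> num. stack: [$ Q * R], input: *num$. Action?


handle 'Q*R' on top
Action: reduce (Q -> Q*R)


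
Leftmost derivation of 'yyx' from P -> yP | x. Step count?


Derivation: P => yP => yyP => yyx
Steps: 3


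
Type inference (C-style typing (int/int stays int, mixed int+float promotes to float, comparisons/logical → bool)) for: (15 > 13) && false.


Operand types: bool && bool
Rule: logical operators take bool operands and yield bool
Result type: bool


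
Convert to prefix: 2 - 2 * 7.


'*' binds tighter: tree is (- 2 (* 2 7))
Prefix: - 2 * 2 7


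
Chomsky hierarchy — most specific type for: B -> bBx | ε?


Single nonterminal LHS, but b^n x^n is not regular
Classification: Type 2 (Context-Free)


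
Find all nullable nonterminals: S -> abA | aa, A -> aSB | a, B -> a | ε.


A nonterminal is nullable iff some alternative derives ε (directly, or every symbol in it is nullable)
Nullable: {B}


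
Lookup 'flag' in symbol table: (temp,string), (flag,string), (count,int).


Lookup 'flag' → type string


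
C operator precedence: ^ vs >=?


'>=' is relational (level 7); '^' is bitwise XOR (level 4)
Higher level binds tighter
'>=' has higher precedence than '^'


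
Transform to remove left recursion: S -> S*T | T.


Left-recursive alternatives: S*T; non-recursive: T
Introduce S': S -> TS', S' -> *TS' | ε


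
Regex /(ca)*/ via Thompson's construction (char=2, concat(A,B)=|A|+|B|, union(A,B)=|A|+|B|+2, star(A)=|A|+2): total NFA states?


Syntax tree has 2 char leaf(s), 0 union(s), 1 star(s)
chars contribute 2×2 = 4; each union adds +2; each star adds +2
Total: 4 + 0 + 2 = 6 states


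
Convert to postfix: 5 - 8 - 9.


Left to right (same or higher precedence on left)
Postfix: 5 8 - 9 -


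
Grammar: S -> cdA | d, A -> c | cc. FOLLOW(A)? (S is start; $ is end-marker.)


$ ∈ FOLLOW(S). For each A -> αBβ: add FIRST(β)\{ε} to FOLLOW(B); if β nullable, add FOLLOW(A).
FOLLOW(A) = {$}


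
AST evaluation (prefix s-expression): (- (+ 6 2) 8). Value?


Evaluate inner: (+ 6 2) = 8
Evaluate root: (- 8 8) = 0
Result: 0


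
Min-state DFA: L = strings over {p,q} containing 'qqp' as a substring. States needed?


KMP-style automaton: 3 progress states + 1 absorbing accept = 4
Minimal DFA: 4 states


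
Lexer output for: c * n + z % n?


Scan left to right, longest-match per lexeme
Tokens: ID(c), OP(*), ID(n), OP(+), ID(z), OP(%), ID(n)


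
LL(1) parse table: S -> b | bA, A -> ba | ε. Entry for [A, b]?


For [A, b]: 'b' ∈ FIRST(ba)
Entry: A -> ba


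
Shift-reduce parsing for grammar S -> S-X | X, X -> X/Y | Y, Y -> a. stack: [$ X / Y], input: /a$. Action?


handle 'X/Y' on top
Action: reduce (X -> X/Y)


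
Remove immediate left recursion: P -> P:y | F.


Left-recursive alternatives: P:y; non-recursive: F
Introduce P': P -> FP', P' -> :yP' | ε


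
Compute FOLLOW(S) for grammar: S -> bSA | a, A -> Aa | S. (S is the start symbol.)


$ ∈ FOLLOW(S). For each A -> αBβ: add FIRST(β)\{ε} to FOLLOW(B); if β nullable, add FOLLOW(A).
FOLLOW(S) = {$, a, b}


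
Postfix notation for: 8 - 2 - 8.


Left to right (same or higher precedence on left)
Postfix: 8 2 - 8 -


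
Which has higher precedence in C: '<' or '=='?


'<' is relational (level 7); '==' is equality (level 6)
Higher level binds tighter
'<' has higher precedence than '=='


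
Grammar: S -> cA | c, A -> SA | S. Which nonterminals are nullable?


A nonterminal is nullable iff some alternative derives ε (directly, or every symbol in it is nullable)
Nullable: {}


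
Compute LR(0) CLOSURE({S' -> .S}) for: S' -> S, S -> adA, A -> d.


Start: S' -> .S
For each item with dot before a nonterminal B, add B -> .γ for every B-production
Closure: [S' -> .S, S -> .adA]


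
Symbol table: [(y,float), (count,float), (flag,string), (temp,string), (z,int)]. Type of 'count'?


Lookup 'count' → type float


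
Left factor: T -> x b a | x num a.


Common prefix: 'x'
Factored: T -> x T', T' -> b a | num a


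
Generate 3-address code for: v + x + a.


Break into single-operator statements:
t1 = v + x
t2 = t1 + a


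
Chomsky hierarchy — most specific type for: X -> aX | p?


Right-linear: every RHS is a terminal or a terminal followed by one nonterminal
Classification: Type 3 (Regular)


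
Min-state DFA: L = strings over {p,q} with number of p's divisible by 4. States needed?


Track (count of p) mod 4: states 0..3, accept at 0
Minimal DFA: 4 states


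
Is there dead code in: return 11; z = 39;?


statement follows a return and is unreachable
Dead: 'z = 39'


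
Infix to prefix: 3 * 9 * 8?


left-to-right (same/higher precedence on left): tree is (* (* 3 9) 8)
Prefix: * * 3 9 8


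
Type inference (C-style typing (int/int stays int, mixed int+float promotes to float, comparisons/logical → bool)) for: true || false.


Operand types: bool || bool
Rule: logical operators take bool operands and yield bool
Result type: bool


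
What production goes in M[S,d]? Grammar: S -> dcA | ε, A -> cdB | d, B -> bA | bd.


For [S, d]: 'd' ∈ FIRST(dcA)
Entry: S -> dcA


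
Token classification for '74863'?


Pattern: digits only
Type: INTEGER_LITERAL


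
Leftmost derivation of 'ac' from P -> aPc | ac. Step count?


Derivation: P => ac
Steps: 1


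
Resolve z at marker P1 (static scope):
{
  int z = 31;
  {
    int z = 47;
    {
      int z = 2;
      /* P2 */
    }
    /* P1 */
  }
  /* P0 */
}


z declared in the same block as P1
z = 47


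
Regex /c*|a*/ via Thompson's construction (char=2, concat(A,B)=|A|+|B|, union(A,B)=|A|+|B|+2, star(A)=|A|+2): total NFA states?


Syntax tree has 2 char leaf(s), 1 union(s), 2 star(s)
chars contribute 2×2 = 4; each union adds +2; each star adds +2
Total: 4 + 2 + 4 = 10 states


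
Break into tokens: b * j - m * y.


Scan left to right, longest-match per lexeme
Tokens: ID(b), OP(*), ID(j), OP(-), ID(m), OP(*), ID(y)


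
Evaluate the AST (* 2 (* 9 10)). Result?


Evaluate inner: (* 9 10) = 90
Evaluate root: (* 2 90) = 180
Result: 180


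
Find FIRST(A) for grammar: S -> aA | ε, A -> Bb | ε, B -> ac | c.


Per alternative of A: FIRST(Bb) = {a, c}; FIRST(ε) = {ε}
FIRST(A) = {a, c, ε}


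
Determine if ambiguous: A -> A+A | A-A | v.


'v+v-v' has two parse trees (no precedence encoded between + and -)
Ambiguous


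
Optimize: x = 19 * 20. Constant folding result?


19 * 20 = 380 at compile time
Optimized: x = 380


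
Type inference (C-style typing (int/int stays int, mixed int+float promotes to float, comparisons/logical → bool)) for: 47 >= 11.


Operand types: int >= int
Rule: comparison yields bool
Result type: bool


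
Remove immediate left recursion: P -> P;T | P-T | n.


Left-recursive alternatives: P;T, P-T; non-recursive: n
Introduce P': P -> nP', P' -> ;TP' | -TP' | ε


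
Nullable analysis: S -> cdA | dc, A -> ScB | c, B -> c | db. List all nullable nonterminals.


A nonterminal is nullable iff some alternative derives ε (directly, or every symbol in it is nullable)
Nullable: {}


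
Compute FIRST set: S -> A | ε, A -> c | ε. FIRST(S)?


Per alternative of S: FIRST(A) = {c, ε}; FIRST(ε) = {ε}
FIRST(S) = {c, ε}


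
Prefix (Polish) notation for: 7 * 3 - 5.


left-to-right (same/higher precedence on left): tree is (- (* 7 3) 5)
Prefix: - * 7 3 5


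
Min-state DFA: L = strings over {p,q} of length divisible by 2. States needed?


Track length mod 2: states 0..1, accept at 0
Minimal DFA: 2 states


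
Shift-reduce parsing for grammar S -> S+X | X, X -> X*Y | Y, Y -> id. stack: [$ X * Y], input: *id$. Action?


handle 'X*Y' on top
Action: reduce (X -> X*Y)


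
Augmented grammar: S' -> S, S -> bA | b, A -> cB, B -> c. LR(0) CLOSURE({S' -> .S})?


Start: S' -> .S
For each item with dot before a nonterminal B, add B -> .γ for every B-production
Closure: [S' -> .S, S -> .bA, S -> .b]


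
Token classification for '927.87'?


Pattern: digits with a decimal point
Type: FLOAT_LITERAL


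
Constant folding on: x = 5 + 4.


5 + 4 = 9 at compile time
Optimized: x = 9


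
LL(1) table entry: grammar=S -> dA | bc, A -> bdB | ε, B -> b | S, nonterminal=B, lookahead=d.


For [B, d]: 'd' ∈ FIRST(S)
Entry: B -> S


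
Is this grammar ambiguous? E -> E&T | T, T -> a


precedence layered via separate nonterminal T: deterministic
Unambiguous


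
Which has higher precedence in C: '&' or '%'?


'%' is multiplicative (level 10); '&' is bitwise AND (level 5)
Higher level binds tighter
'%' has higher precedence than '&'


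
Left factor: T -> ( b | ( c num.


Common prefix: '('
Factored: T -> ( T', T' -> b | c num


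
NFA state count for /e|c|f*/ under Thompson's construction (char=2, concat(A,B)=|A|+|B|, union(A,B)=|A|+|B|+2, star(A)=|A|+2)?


Syntax tree has 3 char leaf(s), 2 union(s), 1 star(s)
chars contribute 3×2 = 6; each union adds +2; each star adds +2
Total: 6 + 4 + 2 = 12 states


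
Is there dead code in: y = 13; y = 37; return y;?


first assignment to y is overwritten before any read
Dead: 'y = 13'


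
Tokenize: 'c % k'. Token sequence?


Scan left to right, longest-match per lexeme
Tokens: ID(c), OP(%), ID(k)


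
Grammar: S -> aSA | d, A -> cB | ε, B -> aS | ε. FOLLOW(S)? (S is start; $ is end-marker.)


$ ∈ FOLLOW(S). For each A -> αBβ: add FIRST(β)\{ε} to FOLLOW(B); if β nullable, add FOLLOW(A).
FOLLOW(S) = {$, c}


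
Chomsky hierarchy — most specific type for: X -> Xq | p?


Left-linear: every RHS is a terminal or one nonterminal followed by a terminal
Classification: Type 3 (Regular)


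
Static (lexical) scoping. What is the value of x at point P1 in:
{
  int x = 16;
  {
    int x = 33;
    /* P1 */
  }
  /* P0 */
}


x declared in the same block as P1
x = 33


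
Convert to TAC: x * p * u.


Break into single-operator statements:
t1 = x * p
t2 = t1 * u


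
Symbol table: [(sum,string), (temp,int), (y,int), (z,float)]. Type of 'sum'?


Lookup 'sum' → type string


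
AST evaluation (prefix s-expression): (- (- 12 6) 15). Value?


Evaluate inner: (- 12 6) = 6
Evaluate root: (- 6 15) = -9
Result: -9


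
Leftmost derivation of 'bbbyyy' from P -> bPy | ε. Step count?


Derivation: P => bPy => bbPyy => bbbPyyy => bbbyyy
Steps: 4


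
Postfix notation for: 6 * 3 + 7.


Left to right (same or higher precedence on left)
Postfix: 6 3 * 7 +


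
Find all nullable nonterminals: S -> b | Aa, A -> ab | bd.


A nonterminal is nullable iff some alternative derives ε (directly, or every symbol in it is nullable)
Nullable: {}


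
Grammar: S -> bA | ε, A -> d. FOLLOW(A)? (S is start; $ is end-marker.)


$ ∈ FOLLOW(S). For each A -> αBβ: add FIRST(β)\{ε} to FOLLOW(B); if β nullable, add FOLLOW(A).
FOLLOW(A) = {$}


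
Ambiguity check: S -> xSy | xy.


balanced x^n…y^n: each string has a unique parse
Unambiguous


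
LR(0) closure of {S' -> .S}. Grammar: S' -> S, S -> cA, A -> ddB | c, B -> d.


Start: S' -> .S
For each item with dot before a nonterminal B, add B -> .γ for every B-production
Closure: [S' -> .S, S -> .cA]


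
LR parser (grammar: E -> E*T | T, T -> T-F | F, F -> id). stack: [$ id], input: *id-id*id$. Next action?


'id' on top is the handle for F -> id
Action: reduce (F -> id)


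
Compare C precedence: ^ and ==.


'==' is equality (level 6); '^' is bitwise XOR (level 4)
Higher level binds tighter
'==' has higher precedence than '^'


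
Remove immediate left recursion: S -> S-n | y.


Left-recursive alternatives: S-n; non-recursive: y
Introduce S': S -> yS', S' -> -nS' | ε


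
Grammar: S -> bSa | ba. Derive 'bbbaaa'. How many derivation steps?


Derivation: S => bSa => bbSaa => bbbaaa
Steps: 3


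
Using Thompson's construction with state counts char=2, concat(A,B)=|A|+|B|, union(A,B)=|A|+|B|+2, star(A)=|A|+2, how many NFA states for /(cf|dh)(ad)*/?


Syntax tree has 6 char leaf(s), 1 union(s), 1 star(s)
chars contribute 6×2 = 12; each union adds +2; each star adds +2
Total: 12 + 2 + 2 = 16 states


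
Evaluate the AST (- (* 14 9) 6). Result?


Evaluate inner: (* 14 9) = 126
Evaluate root: (- 126 6) = 120
Result: 120


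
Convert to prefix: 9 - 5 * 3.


'*' binds tighter: tree is (- 9 (* 5 3))
Prefix: - 9 * 5 3


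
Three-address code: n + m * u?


Break into single-operator statements:
t1 = m * u
t2 = n + t1


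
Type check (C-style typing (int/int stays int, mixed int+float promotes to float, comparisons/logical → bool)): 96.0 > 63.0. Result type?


Operand types: float > float
Rule: comparison yields bool
Result type: bool


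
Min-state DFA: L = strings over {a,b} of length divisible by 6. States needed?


Track length mod 6: states 0..5, accept at 0
Minimal DFA: 6 states


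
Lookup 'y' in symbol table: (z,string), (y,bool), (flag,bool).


Lookup 'y' → type bool


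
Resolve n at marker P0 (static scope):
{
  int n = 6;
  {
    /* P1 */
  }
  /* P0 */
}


n declared in the same block as P0
n = 6


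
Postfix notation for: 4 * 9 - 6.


Left to right (same or higher precedence on left)
Postfix: 4 9 * 6 -


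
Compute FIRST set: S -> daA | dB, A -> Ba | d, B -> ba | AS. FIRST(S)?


Per alternative of S: FIRST(daA) = {d}; FIRST(dB) = {d}
FIRST(S) = {d}


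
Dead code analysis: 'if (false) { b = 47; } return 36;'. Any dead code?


condition is constant false, so the whole block is unreachable
Dead: 'if (false) { b = 47; }'


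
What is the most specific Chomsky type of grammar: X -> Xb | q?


Left-linear: every RHS is a terminal or one nonterminal followed by a terminal
Classification: Type 3 (Regular)


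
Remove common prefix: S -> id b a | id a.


Common prefix: 'id'
Factored: S -> id S', S' -> b a | a


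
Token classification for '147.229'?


Pattern: digits with a decimal point
Type: FLOAT_LITERAL


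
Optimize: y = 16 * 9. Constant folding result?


16 * 9 = 144 at compile time
Optimized: y = 144


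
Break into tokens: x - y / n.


Scan left to right, longest-match per lexeme
Tokens: ID(x), OP(-), ID(y), OP(/), ID(n)


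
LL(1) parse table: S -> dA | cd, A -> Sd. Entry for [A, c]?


For [A, c]: 'c' ∈ FIRST(Sd)
Entry: A -> Sd


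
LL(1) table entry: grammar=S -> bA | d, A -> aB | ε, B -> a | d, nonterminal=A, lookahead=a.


For [A, a]: 'a' ∈ FIRST(aB)
Entry: A -> aB


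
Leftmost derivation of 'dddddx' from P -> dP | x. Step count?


Derivation: P => dP => ddP => dddP => ddddP => dddddP => dddddx
Steps: 6


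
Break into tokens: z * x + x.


Scan left to right, longest-match per lexeme
Tokens: ID(z), OP(*), ID(x), OP(+), ID(x)


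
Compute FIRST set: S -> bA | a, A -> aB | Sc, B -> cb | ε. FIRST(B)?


Per alternative of B: FIRST(cb) = {c}; FIRST(ε) = {ε}
FIRST(B) = {c, ε}


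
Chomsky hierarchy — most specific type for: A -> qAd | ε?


Single nonterminal LHS, but q^n d^n is not regular
Classification: Type 2 (Context-Free)


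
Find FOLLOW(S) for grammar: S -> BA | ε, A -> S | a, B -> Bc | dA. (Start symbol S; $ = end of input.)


$ ∈ FOLLOW(S). For each A -> αBβ: add FIRST(β)\{ε} to FOLLOW(B); if β nullable, add FOLLOW(A).
FOLLOW(S) = {$, a, c, d}


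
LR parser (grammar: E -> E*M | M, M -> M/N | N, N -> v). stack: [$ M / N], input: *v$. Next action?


handle 'M/N' on top
Action: reduce (M -> M/N)


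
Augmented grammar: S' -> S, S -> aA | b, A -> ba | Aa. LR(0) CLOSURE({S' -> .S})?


Start: S' -> .S
For each item with dot before a nonterminal B, add B -> .γ for every B-production
Closure: [S' -> .S, S -> .aA, S -> .b]


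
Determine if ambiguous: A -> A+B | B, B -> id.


precedence layered via separate nonterminal B: deterministic
Unambiguous


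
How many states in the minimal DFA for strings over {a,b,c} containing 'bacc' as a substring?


KMP-style automaton: 4 progress states + 1 absorbing accept = 5
Minimal DFA: 5 states


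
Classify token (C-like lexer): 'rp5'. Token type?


Pattern: letter/underscore followed by alphanumerics, not a keyword
Type: IDENTIFIER


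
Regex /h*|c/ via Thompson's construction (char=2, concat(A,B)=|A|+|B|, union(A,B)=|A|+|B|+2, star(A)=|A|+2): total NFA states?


Syntax tree has 2 char leaf(s), 1 union(s), 1 star(s)
chars contribute 2×2 = 4; each union adds +2; each star adds +2
Total: 4 + 2 + 2 = 8 states


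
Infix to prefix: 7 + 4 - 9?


left-to-right (same/higher precedence on left): tree is (- (+ 7 4) 9)
Prefix: - + 7 4 9


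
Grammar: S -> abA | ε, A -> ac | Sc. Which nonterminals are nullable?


A nonterminal is nullable iff some alternative derives ε (directly, or every symbol in it is nullable)
Nullable: {S}


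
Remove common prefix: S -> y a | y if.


Common prefix: 'y'
Factored: S -> y S', S' -> a | if


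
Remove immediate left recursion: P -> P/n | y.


Left-recursive alternatives: P/n; non-recursive: y
Introduce P': P -> yP', P' -> /nP' | ε


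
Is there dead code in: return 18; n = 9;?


statement follows a return and is unreachable
Dead: 'n = 9'


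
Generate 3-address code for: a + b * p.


Break into single-operator statements:
t1 = b * p
t2 = a + t1


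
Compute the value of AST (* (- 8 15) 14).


Evaluate inner: (- 8 15) = -7
Evaluate root: (* -7 14) = -98
Result: -98


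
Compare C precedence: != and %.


'%' is multiplicative (level 10); '!=' is equality (level 6)
Higher level binds tighter
'%' has higher precedence than '!='


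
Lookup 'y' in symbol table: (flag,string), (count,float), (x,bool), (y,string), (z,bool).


Lookup 'y' → type string


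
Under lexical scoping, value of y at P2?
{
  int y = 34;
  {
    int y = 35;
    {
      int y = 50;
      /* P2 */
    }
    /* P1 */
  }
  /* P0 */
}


y declared in the same block as P2
y = 50


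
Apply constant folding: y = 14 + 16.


14 + 16 = 30 at compile time
Optimized: y = 30


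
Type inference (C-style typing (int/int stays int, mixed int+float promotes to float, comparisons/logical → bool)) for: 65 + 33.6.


Operand types: int + float
Rule: mixed int/float promotes to float; int/int stays int
Result type: float


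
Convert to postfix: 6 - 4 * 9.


* has higher precedence, evaluate 4*9 first
Postfix: 6 4 9 * -


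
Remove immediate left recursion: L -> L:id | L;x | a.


Left-recursive alternatives: L:id, L;x; non-recursive: a
Introduce L': L -> aL', L' -> :idL' | ;xL' | ε


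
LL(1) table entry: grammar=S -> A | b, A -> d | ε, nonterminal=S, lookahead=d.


For [S, d]: 'd' ∈ FIRST(A)
Entry: S -> A


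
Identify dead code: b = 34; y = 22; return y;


b is assigned but never read
Dead: 'b = 34'


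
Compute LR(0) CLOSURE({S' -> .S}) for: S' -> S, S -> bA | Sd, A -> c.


Start: S' -> .S
For each item with dot before a nonterminal B, add B -> .γ for every B-production
Closure: [S' -> .S, S -> .bA, S -> .Sd]


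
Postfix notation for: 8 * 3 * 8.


Left to right (same or higher precedence on left)
Postfix: 8 3 * 8 *


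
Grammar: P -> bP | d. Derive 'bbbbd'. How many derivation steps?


Derivation: P => bP => bbP => bbbP => bbbbP => bbbbd
Steps: 5


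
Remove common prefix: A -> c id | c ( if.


Common prefix: 'c'
Factored: A -> c A', A' -> id | ( if


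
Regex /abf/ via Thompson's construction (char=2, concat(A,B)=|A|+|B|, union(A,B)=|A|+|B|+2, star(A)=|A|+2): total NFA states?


Syntax tree has 3 char leaf(s), 0 union(s), 0 star(s)
chars contribute 3×2 = 6; each union adds +2; each star adds +2
Total: 6 + 0 + 0 = 6 states


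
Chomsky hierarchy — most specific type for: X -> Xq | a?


Left-linear: every RHS is a terminal or one nonterminal followed by a terminal
Classification: Type 3 (Regular)


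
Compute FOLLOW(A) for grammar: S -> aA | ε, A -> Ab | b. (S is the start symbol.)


$ ∈ FOLLOW(S). For each A -> αBβ: add FIRST(β)\{ε} to FOLLOW(B); if β nullable, add FOLLOW(A).
FOLLOW(A) = {$, b}


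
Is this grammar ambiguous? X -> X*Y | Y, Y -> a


precedence layered via separate nonterminal Y: deterministic
Unambiguous


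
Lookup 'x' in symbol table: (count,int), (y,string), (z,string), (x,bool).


Lookup 'x' → type bool


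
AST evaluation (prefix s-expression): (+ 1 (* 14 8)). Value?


Evaluate inner: (* 14 8) = 112
Evaluate root: (+ 1 112) = 113
Result: 113


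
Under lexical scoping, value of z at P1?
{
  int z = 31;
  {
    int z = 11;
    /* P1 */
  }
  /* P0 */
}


z declared in the same block as P1
z = 11


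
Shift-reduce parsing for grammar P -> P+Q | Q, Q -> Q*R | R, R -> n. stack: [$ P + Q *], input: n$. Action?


no handle; shift 'n'
Action: shift


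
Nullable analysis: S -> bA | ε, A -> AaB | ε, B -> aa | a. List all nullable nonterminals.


A nonterminal is nullable iff some alternative derives ε (directly, or every symbol in it is nullable)
Nullable: {A, S}


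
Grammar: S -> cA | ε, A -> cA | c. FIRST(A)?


Per alternative of A: FIRST(cA) = {c}; FIRST(c) = {c}
FIRST(A) = {c}


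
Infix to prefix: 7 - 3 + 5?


left-to-right (same/higher precedence on left): tree is (+ (- 7 3) 5)
Prefix: + - 7 3 5


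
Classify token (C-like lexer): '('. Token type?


Pattern: delimiter/punctuation
Type: PUNCTUATION


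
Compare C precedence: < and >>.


'>>' is shift (level 8); '<' is relational (level 7)
Higher level binds tighter
'>>' has higher precedence than '<'


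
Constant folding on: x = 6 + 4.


6 + 4 = 10 at compile time
Optimized: x = 10


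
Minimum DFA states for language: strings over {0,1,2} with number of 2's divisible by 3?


Track (count of 2) mod 3: states 0..2, accept at 0
Minimal DFA: 3 states


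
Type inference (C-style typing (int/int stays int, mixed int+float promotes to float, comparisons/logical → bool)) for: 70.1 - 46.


Operand types: float - int
Rule: mixed int/float promotes to float; int/int stays int
Result type: float


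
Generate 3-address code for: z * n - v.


Break into single-operator statements:
t1 = z * n
t2 = t1 - v


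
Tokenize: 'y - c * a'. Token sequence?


Scan left to right, longest-match per lexeme
Tokens: ID(y), OP(-), ID(c), OP(*), ID(a)


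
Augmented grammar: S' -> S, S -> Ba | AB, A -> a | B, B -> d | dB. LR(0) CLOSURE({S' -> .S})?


Start: S' -> .S
For each item with dot before a nonterminal B, add B -> .γ for every B-production
Closure: [S' -> .S, S -> .Ba, S -> .AB, B -> .d, B -> .dB, A -> .a, A -> .B]


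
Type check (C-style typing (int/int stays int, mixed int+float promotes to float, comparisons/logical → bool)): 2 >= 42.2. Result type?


Operand types: int >= float
Rule: comparison yields bool
Result type: bool


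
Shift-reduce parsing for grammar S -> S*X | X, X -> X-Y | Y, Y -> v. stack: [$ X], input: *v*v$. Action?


lookahead ∉ {-} so X won't extend; reduce S -> X
Action: reduce (S -> X)


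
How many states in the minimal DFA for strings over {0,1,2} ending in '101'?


Track the longest suffix of input matching a prefix of '101': 4 classes (prefixes of length 0..3)
Minimal DFA: 4 states


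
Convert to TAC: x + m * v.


Break into single-operator statements:
t1 = m * v
t2 = x + t1


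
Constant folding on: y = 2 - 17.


2 - 17 = -15 at compile time
Optimized: y = -15


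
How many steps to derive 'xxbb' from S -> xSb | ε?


Derivation: S => xSb => xxSbb => xxbb
Steps: 3


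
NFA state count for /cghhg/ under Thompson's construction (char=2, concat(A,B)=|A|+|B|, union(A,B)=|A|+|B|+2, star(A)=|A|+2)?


Syntax tree has 5 char leaf(s), 0 union(s), 0 star(s)
chars contribute 5×2 = 10; each union adds +2; each star adds +2
Total: 10 + 0 + 0 = 10 states


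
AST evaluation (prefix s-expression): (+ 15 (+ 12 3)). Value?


Evaluate inner: (+ 12 3) = 15
Evaluate root: (+ 15 15) = 30
Result: 30


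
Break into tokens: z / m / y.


Scan left to right, longest-match per lexeme
Tokens: ID(z), OP(/), ID(m), OP(/), ID(y)


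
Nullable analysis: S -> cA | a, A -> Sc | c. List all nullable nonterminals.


A nonterminal is nullable iff some alternative derives ε (directly, or every symbol in it is nullable)
Nullable: {}


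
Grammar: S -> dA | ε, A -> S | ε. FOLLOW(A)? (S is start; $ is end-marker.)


$ ∈ FOLLOW(S). For each A -> αBβ: add FIRST(β)\{ε} to FOLLOW(B); if β nullable, add FOLLOW(A).
FOLLOW(A) = {$}


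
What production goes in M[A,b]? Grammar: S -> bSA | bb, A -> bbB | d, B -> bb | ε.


For [A, b]: 'b' ∈ FIRST(bbB)
Entry: A -> bbB


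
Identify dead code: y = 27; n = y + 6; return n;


y is read by n's definition; n is returned
No dead code


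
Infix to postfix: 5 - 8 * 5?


* has higher precedence, evaluate 8*5 first
Postfix: 5 8 5 * -


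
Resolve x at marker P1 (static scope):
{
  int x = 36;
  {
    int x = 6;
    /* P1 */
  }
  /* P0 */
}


x declared in the same block as P1
x = 6


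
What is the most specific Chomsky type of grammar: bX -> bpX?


LHS has context (more than one symbol) and |LHS| ≤ |RHS|
Classification: Type 1 (Context-Sensitive)


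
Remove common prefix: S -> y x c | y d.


Common prefix: 'y'
Factored: S -> y S', S' -> x c | d


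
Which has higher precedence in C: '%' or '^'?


'%' is multiplicative (level 10); '^' is bitwise XOR (level 4)
Higher level binds tighter
'%' has higher precedence than '^'


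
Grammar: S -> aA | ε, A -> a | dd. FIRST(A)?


Per alternative of A: FIRST(a) = {a}; FIRST(dd) = {d}
FIRST(A) = {a, d}


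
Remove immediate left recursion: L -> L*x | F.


Left-recursive alternatives: L*x; non-recursive: F
Introduce L': L -> FL', L' -> *xL' | ε


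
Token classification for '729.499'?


Pattern: digits with a decimal point
Type: FLOAT_LITERAL


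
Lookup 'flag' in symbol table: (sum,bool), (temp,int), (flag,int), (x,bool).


Lookup 'flag' → type int


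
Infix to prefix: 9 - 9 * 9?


'*' binds tighter: tree is (- 9 (* 9 9))
Prefix: - 9 * 9 9


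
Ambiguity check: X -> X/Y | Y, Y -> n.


precedence layered via separate nonterminal Y: deterministic
Unambiguous


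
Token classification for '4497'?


Pattern: digits only
Type: INTEGER_LITERAL


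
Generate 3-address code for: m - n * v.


Break into single-operator statements:
t1 = n * v
t2 = m - t1


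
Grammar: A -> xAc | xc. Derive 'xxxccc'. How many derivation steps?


Derivation: A => xAc => xxAcc => xxxccc
Steps: 3


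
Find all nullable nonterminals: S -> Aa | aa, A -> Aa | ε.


A nonterminal is nullable iff some alternative derives ε (directly, or every symbol in it is nullable)
Nullable: {A}


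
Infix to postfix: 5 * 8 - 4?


Left to right (same or higher precedence on left)
Postfix: 5 8 * 4 -


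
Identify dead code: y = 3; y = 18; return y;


first assignment to y is overwritten before any read
Dead: 'y = 3'


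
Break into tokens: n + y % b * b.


Scan left to right, longest-match per lexeme
Tokens: ID(n), OP(+), ID(y), OP(%), ID(b), OP(*), ID(b)


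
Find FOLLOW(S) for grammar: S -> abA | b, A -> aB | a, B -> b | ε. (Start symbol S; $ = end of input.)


$ ∈ FOLLOW(S). For each A -> αBβ: add FIRST(β)\{ε} to FOLLOW(B); if β nullable, add FOLLOW(A).
FOLLOW(S) = {$}


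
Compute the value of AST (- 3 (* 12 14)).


Evaluate inner: (* 12 14) = 168
Evaluate root: (- 3 168) = -165
Result: -165


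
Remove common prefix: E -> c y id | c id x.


Common prefix: 'c'
Factored: E -> c E', E' -> y id | id x


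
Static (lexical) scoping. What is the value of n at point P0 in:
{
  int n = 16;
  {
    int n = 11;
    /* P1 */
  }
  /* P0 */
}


n declared in the same block as P0
n = 16


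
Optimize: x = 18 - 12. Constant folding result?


18 - 12 = 6 at compile time
Optimized: x = 6


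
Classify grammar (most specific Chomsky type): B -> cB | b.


Right-linear: every RHS is a terminal or a terminal followed by one nonterminal
Classification: Type 3 (Regular)


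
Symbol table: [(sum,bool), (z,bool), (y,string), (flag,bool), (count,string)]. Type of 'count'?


Lookup 'count' → type string


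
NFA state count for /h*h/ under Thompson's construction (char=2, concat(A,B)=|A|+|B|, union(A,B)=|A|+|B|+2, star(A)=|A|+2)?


Syntax tree has 2 char leaf(s), 0 union(s), 1 star(s)
chars contribute 2×2 = 4; each union adds +2; each star adds +2
Total: 4 + 0 + 2 = 6 states


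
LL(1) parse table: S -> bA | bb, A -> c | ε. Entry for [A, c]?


For [A, c]: 'c' ∈ FIRST(c)
Entry: A -> c


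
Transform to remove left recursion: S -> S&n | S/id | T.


Left-recursive alternatives: S&n, S/id; non-recursive: T
Introduce S': S -> TS', S' -> &nS' | /idS' | ε


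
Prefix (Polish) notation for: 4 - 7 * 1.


'*' binds tighter: tree is (- 4 (* 7 1))
Prefix: - 4 * 7 1


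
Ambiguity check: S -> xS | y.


right-linear, alternatives start with distinct terminals 'x' vs 'y': unique leftmost derivation
Unambiguous


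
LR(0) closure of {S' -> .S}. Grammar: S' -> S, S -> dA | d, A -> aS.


Start: S' -> .S
For each item with dot before a nonterminal B, add B -> .γ for every B-production
Closure: [S' -> .S, S -> .dA, S -> .d]


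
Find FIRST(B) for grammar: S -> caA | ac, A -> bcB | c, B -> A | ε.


Per alternative of B: FIRST(A) = {b, c}; FIRST(ε) = {ε}
FIRST(B) = {b, c, ε}


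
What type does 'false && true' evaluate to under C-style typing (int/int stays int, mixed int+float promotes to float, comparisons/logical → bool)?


Operand types: bool && bool
Rule: logical operators take bool operands and yield bool
Result type: bool


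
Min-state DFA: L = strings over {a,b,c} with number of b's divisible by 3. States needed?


Track (count of b) mod 3: states 0..2, accept at 0
Minimal DFA: 3 states


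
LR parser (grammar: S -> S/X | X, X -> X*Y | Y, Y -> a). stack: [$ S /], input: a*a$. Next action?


no handle ('S/' is not any RHS); shift 'a'
Action: shift


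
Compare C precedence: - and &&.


'-' is additive (level 9); '&&' is logical AND (level 2)
Higher level binds tighter
'-' has higher precedence than '&&'


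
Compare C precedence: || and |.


'|' is bitwise OR (level 3); '||' is logical OR (level 1)
Higher level binds tighter
'|' has higher precedence than '||'


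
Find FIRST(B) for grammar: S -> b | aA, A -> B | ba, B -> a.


Per alternative of B: FIRST(a) = {a}
FIRST(B) = {a}


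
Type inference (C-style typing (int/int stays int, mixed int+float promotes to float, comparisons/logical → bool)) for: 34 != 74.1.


Operand types: int != float
Rule: comparison yields bool
Result type: bool


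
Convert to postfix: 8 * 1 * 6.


Left to right (same or higher precedence on left)
Postfix: 8 1 * 6 *


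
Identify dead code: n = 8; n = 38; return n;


first assignment to n is overwritten before any read
Dead: 'n = 8'


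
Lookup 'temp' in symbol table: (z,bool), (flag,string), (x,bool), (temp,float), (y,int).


Lookup 'temp' → type float


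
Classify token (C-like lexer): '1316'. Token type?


Pattern: digits only
Type: INTEGER_LITERAL


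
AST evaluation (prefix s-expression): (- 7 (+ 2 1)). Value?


Evaluate inner: (+ 2 1) = 3
Evaluate root: (- 7 3) = 4
Result: 4


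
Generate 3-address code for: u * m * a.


Break into single-operator statements:
t1 = u * m
t2 = t1 * a


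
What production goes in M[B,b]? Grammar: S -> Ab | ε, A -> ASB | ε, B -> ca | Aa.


For [B, b]: 'b' ∈ FIRST(Aa)
Entry: B -> Aa


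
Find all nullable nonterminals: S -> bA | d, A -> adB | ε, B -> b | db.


A nonterminal is nullable iff some alternative derives ε (directly, or every symbol in it is nullable)
Nullable: {A}


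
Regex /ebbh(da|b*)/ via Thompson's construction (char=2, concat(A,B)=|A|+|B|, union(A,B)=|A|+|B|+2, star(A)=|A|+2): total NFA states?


Syntax tree has 7 char leaf(s), 1 union(s), 1 star(s)
chars contribute 7×2 = 14; each union adds +2; each star adds +2
Total: 14 + 2 + 2 = 18 states


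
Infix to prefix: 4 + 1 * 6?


'*' binds tighter: tree is (+ 4 (* 1 6))
Prefix: + 4 * 1 6


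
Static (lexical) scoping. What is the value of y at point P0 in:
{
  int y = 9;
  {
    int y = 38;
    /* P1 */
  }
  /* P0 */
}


y declared in the same block as P0
y = 9


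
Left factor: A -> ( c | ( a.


Common prefix: '('
Factored: A -> ( A', A' -> c | a


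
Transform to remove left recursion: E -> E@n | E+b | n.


Left-recursive alternatives: E@n, E+b; non-recursive: n
Introduce E': E -> nE', E' -> @nE' | +bE' | ε


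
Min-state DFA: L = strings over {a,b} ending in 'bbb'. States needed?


Track the longest suffix of input matching a prefix of 'bbb': 4 classes (prefixes of length 0..3)
Minimal DFA: 4 states


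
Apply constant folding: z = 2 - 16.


2 - 16 = -14 at compile time
Optimized: z = -14


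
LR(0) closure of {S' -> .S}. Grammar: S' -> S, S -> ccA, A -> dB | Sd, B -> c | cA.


Start: S' -> .S
For each item with dot before a nonterminal B, add B -> .γ for every B-production
Closure: [S' -> .S, S -> .ccA]
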